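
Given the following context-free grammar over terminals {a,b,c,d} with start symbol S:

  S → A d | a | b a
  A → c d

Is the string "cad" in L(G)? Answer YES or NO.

Convert to CNF:
  S -> A T1 | T2 T3 | a
  A -> T0 T1
  T0 -> c
  T1 -> d
  T2 -> b
  T3 -> a

CYK fill:
  [0..0]={T0}  "c"  orig:{}
  [1..1]={S,T3}  "a"  orig:{S}
  [2..2]={T1}  "d"  orig:{}
  [0..1]=∅  "ca"
  [1..2]=∅  "ad"
  [0..2]=∅  "cad"

S ∉ T[0,2] ⇒ NO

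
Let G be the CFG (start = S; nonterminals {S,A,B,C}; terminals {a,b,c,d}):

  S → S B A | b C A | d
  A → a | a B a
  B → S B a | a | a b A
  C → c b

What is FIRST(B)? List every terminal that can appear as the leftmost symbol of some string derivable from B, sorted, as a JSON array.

FIRST iteration:
pass 1:
  A via A→a: +{a}
  B via B→a: +{a}
  C via C→c b: +{c}
  S via S→b C A: +{b}
  S via S→d: +{d}
  S: {b,d}  A: {a}  B: {a}  C: {c}
pass 2:
  B via B→S B a: +{b,d}
  S: {b,d}  A: {a}  B: {a,b,d}  C: {c}
pass 3: — fixpoint
  S: {b,d}  A: {a}  B: {a,b,d}  C: {c}

FIRST(B) = ["a", "b", "d"]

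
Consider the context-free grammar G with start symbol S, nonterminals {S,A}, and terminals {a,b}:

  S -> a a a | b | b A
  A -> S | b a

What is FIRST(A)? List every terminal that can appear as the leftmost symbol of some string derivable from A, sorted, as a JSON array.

FIRST iteration:
iter 1:
  A via A→b a: +{b}
  S via S→a a a: +{a}
  S via S→b: +{b}
  S: {a,b}  A: {b}
iter 2:
  A via A→S: +{a}
  S: {a,b}  A: {a,b}
iter 3: — fixpoint
  S: {a,b}  A: {a,b}

FIRST(A) = ["a", "b"]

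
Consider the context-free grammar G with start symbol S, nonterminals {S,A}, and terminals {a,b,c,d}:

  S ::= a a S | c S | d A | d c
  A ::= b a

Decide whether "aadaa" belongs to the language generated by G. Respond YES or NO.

Convert to CNF:
  S -> T1 X4 | T2 S | T3 A | T3 T2
  A -> T0 T1
  T0 -> b
  T1 -> a
  T2 -> c
  T3 -> d
  X4 -> T1 S

Fill CYK table bottom-up:
  [0..0]={T1}  "a"  orig:{}
  [1..1]={T1}  "a"  orig:{}
  [2..2]={T3}  "d"  orig:{}
  [3..3]={T1}  "a"  orig:{}
  [4..4]={T1}  "a"  orig:{}
  [0..1]=∅  "aa"
  [1..2]=∅  "ad"
  [2..3]=∅  "da"
  [3..4]=∅  "aa"
  [0..2]=∅  "aad"
  [1..3]=∅  "ada"
  [2..4]=∅  "daa"
  [0..3]=∅  "aada"
  [1..4]=∅  "adaa"
  [0..4]=∅  "aadaa"

S ∉ T[0,4] ⇒ NO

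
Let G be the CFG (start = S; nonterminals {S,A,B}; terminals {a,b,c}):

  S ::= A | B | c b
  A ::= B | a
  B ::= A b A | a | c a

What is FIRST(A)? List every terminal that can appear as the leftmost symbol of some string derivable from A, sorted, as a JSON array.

FIRST sets, iterate to fixpoint:
iter 1:
  A via A→a: +{a}
  B via B→A b A: +{a}
  B via B→c a: +{c}
  S via S→A: +{a}
  S via S→B: +{c}
  FIRST(S)={a,c}  FIRST(A)={a}  FIRST(B)={a,c}
iter 2:
  A via A→B: +{c}
  FIRST(S)={a,c}  FIRST(A)={a,c}  FIRST(B)={a,c}
iter 3: (no change)
  FIRST(S)={a,c}  FIRST(A)={a,c}  FIRST(B)={a,c}

FIRST(A) = ["a", "c"]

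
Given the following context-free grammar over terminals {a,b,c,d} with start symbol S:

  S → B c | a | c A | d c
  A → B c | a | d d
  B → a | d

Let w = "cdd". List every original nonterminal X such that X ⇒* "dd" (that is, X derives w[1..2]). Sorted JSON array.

CNF form of G:
  S -> B T0 | T0 A | T1 T0 | a
  A -> B T0 | T1 T1 | a
  B -> a | d
  T0 -> c
  T1 -> d

CYK table (by increasing span) (cells [i..j] with 1 ≤ i ≤ j ≤ 2 only):
  cell(1,1) d: {B,T1}  orig:{B}
  cell(2,2) d: {B,T1}  orig:{B}
  cell(1,2) dd: {A}

Original NTs in T[1,2] deriving "dd": ["A"]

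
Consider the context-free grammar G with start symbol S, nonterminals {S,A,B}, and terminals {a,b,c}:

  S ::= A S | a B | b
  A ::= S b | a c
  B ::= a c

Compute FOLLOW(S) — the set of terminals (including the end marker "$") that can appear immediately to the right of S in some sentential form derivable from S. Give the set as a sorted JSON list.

Compute FIRST by fixpoint:
[1]
  A via A→a c: +{a}
  B via B→a c: +{a}
  S via S→A S: +{a}
  S via S→b: +{b}
  S: {a,b}  A: {a}  B: {a}
[2]
  A via A→S b: +{b}
  S: {a,b}  A: {a,b}  B: {a}
[3] — fixpoint
  S: {a,b}  A: {a,b}  B: {a}

FOLLOW sets:
seed FOLLOW(S) with $
[1]
  A→S b: FOLLOW(S) ⊇ FIRST(b) = {b}; new: +{b}
  S→A S: FOLLOW(A) ⊇ FIRST(S) = {a,b}; new: +{a,b}
  S→a B: FOLLOW(B) ⊇ FOLLOW(S) ⊇ {$,b}; new: +{$,b}
  FOLLOW[S]={$,b}  FOLLOW[A]={a,b}  FOLLOW[B]={$,b}
[2] done
  FOLLOW[S]={$,b}  FOLLOW[A]={a,b}  FOLLOW[B]={$,b}

FOLLOW(S) = ["$", "b"]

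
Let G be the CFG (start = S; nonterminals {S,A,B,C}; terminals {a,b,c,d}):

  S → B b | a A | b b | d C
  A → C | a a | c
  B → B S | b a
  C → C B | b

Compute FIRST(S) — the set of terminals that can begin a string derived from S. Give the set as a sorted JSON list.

FIRST iteration:
iter 1:
  A via A→a a: +{a}
  A via A→c: +{c}
  B via B→b a: +{b}
  C via C→b: +{b}
  S via S→B b: +{b}
  S via S→a A: +{a}
  S via S→d C: +{d}
  FIRST(S)={a,b,d}  FIRST(A)={a,c}  FIRST(B)={b}  FIRST(C)={b}
iter 2:
  A via A→C: +{b}
  FIRST(S)={a,b,d}  FIRST(A)={a,b,c}  FIRST(B)={b}  FIRST(C)={b}
iter 3: — fixpoint
  FIRST(S)={a,b,d}  FIRST(A)={a,b,c}  FIRST(B)={b}  FIRST(C)={b}

FIRST(S) = ["a", "b", "d"]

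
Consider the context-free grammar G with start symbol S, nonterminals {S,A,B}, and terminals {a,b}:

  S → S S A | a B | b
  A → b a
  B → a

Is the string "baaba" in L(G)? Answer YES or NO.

CNF form of G:
  S -> S X2 | T1 B | b
  A -> T0 T1
  B -> a
  T0 -> b
  T1 -> a
  X2 -> S A

CYK table (by increasing span):
  T[0,0] 'b' = {S,T0}  orig:{S}
  T[1,1] 'a' = {B,T1}  orig:{B}
  T[2,2] 'a' = {B,T1}  orig:{B}
  T[3,3] 'b' = {S,T0}  orig:{S}
  T[4,4] 'a' = {B,T1}  orig:{B}
  T[0,1] 'ba' = {A}
  T[1,2] 'aa' = {S}
  T[2,3] 'ab' = ∅
  T[3,4] 'ba' = {A}
  T[0,2] 'baa' = ∅
  T[1,3] 'aab' = ∅
  T[2,4] 'aba' = ∅
  T[0,3] 'baab' = ∅
  T[1,4] 'aaba' = {X2}  orig:{}
  T[0,4] 'baaba' = {S}

S ∈ T[0,4] ⇒ YES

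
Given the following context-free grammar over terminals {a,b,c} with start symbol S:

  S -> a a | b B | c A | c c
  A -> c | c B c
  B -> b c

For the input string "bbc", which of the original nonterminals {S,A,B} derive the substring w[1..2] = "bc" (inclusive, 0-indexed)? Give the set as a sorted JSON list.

CNF form of G:
  S -> T0 A | T0 T0 | T1 B | T2 T2
  A -> T0 X3 | c
  B -> T1 T0
  T0 -> c
  T1 -> b
  T2 -> a
  X3 -> B T0

CYK table (by increasing span), restricted to cells inside w[1..2]:
  [1..1]={T1}  "b"  orig:{}
  [2..2]={A,T0}  "c"  orig:{A}
  [1..2]={B}  "bc"

Original NTs in T[1,2] deriving "bc": ["B"]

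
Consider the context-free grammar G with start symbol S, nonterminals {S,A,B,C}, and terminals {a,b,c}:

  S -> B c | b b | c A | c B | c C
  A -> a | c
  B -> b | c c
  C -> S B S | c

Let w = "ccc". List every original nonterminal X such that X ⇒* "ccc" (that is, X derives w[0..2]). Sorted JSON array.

CNF form of G:
  S -> B T0 | T0 A | T0 B | T0 C | T1 T1
  A -> a | c
  B -> T0 T0 | b
  C -> S X2 | c
  T0 -> c
  T1 -> b
  X2 -> B S

CYK table (by increasing span) (cells [i..j] with 0 ≤ i ≤ j ≤ 2 only):
  T[0,0] 'c' = {A,C,T0}  orig:{A,C}
  T[1,1] 'c' = {A,C,T0}  orig:{A,C}
  T[2,2] 'c' = {A,C,T0}  orig:{A,C}
  T[0,1] 'cc' = {B,S}
  T[1,2] 'cc' = {B,S}
  T[0,2] 'ccc' = {S}

Original NTs in T[0,2] deriving "ccc": ["S"]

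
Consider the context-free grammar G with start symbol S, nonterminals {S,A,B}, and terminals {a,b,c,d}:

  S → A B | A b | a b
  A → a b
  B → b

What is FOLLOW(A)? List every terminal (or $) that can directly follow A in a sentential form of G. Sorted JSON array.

FIRST sets, iterate to fixpoint:
pass 1:
  A via A→a b: +{a}
  B via B→b: +{b}
  S via S→A B: +{a}
  S: {a}  A: {a}  B: {b}
pass 2: (no change)
  S: {a}  A: {a}  B: {b}

FOLLOW sets:
FOLLOW(S) := {$}
round 1:
  S→A B: FOLLOW(A) ⊇ FIRST(B) = {b}; new: +{b}
  S→A B: FOLLOW(B) ⊇ FOLLOW(S) ⊇ {$}; new: +{$}
  FOLLOW(S)={$}  FOLLOW(A)={b}  FOLLOW(B)={$}
round 2: (no change)
  FOLLOW(S)={$}  FOLLOW(A)={b}  FOLLOW(B)={$}

FOLLOW(A) = ["b"]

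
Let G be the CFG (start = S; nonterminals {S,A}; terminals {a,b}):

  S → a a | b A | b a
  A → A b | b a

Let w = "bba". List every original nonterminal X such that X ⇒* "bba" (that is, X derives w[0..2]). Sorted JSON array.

Convert to CNF:
  S -> T0 A | T0 T1 | T1 T1
  A -> A T0 | T0 T1
  T0 -> b
  T1 -> a

CYK table (by increasing span) — only the sub-triangle for w[0..2]:
  T[0,0] 'b' = {T0}  orig:{}
  T[1,1] 'b' = {T0}  orig:{}
  T[2,2] 'a' = {T1}  orig:{}
  T[0,1] 'bb' = ∅
  T[1,2] 'ba' = {A,S}
  T[0,2] 'bba' = {S}

Original NTs in T[0,2] deriving "bba": ["S"]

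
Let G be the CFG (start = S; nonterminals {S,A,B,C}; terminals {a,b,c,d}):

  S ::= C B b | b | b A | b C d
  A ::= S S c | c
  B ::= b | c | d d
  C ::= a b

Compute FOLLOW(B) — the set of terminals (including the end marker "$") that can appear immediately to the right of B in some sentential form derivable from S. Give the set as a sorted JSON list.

FIRST sets, iterate to fixpoint:
round 1:
  A via A→c: +{c}
  B via B→b: +{b}
  B via B→c: +{c}
  B via B→d d: +{d}
  C via C→a b: +{a}
  S via S→C B b: +{a}
  S via S→b: +{b}
  S: {a,b}  A: {c}  B: {b,c,d}  C: {a}
round 2:
  A via A→S S c: +{a,b}
  S: {a,b}  A: {a,b,c}  B: {b,c,d}  C: {a}
round 3: — fixpoint
  S: {a,b}  A: {a,b,c}  B: {b,c,d}  C: {a}

Compute FOLLOW by fixpoint:
seed FOLLOW(S) with $
iter 1:
  A→S S c: FOLLOW(S) ⊇ FIRST(S) = {a,b}; new: +{a,b}
  A→S S c: FOLLOW(S) ⊇ FIRST(c) = {c}; new: +{c}
  S→C B b: FOLLOW(C) ⊇ FIRST(B) = {b,c,d}; new: +{b,c,d}
  S→C B b: FOLLOW(B) ⊇ FIRST(b) = {b}; new: +{b}
  S→b A: FOLLOW(A) ⊇ FOLLOW(S) ⊇ {$,a,b,c}; new: +{$,a,b,c}
  FOLLOW(S)={$,a,b,c}  FOLLOW(A)={$,a,b,c}  FOLLOW(B)={b}  FOLLOW(C)={b,c,d}
iter 2: — fixpoint
  FOLLOW(S)={$,a,b,c}  FOLLOW(A)={$,a,b,c}  FOLLOW(B)={b}  FOLLOW(C)={b,c,d}

FOLLOW(B) = ["b"]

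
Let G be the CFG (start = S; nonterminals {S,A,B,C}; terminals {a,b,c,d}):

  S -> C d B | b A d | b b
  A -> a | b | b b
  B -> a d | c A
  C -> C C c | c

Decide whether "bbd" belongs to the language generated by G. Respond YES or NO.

Convert to CNF:
  S -> C X5 | T0 T0 | T0 X6
  A -> T0 T0 | a | b
  B -> T1 T2 | T3 A
  C -> C X4 | c
  T0 -> b
  T1 -> a
  T2 -> d
  T3 -> c
  X4 -> C T3
  X5 -> T2 B
  X6 -> A T2

Fill CYK table bottom-up:
  T[0,0] 'b' = {A,T0}  orig:{A}
  T[1,1] 'b' = {A,T0}  orig:{A}
  T[2,2] 'd' = {T2}  orig:{}
  T[0,1] 'bb' = {A,S}
  T[1,2] 'bd' = {X6}  orig:{}
  T[0,2] 'bbd' = {S,X6}  orig:{S}

S ∈ T[0,2] ⇒ YES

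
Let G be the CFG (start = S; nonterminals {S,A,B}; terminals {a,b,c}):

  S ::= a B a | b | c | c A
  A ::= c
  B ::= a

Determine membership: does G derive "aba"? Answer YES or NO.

Convert to CNF:
  S -> T0 X2 | T1 A | b | c
  A -> c
  B -> a
  T0 -> a
  T1 -> c
  X2 -> B T0

CYK table (by increasing span):
  T[0,0] 'a' = {B,T0}  orig:{B}
  T[1,1] 'b' = {S}
  T[2,2] 'a' = {B,T0}  orig:{B}
  T[0,1] 'ab' = ∅
  T[1,2] 'ba' = ∅
  T[0,2] 'aba' = ∅

S ∉ T[0,2] ⇒ NO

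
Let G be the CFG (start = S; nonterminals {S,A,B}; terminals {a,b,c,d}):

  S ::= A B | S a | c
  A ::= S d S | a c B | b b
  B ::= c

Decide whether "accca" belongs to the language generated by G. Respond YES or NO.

Convert to CNF:
  S -> A B | S T1 | c
  A -> S X4 | T1 X5 | T3 T3
  B -> c
  T0 -> d
  T1 -> a
  T2 -> c
  T3 -> b
  X4 -> T0 S
  X5 -> T2 B

CYK table (by increasing span):
  T[0,0] 'a' = {T1}  orig:{}
  T[1,1] 'c' = {B,S,T2}  orig:{B,S}
  T[2,2] 'c' = {B,S,T2}  orig:{B,S}
  T[3,3] 'c' = {B,S,T2}  orig:{B,S}
  T[4,4] 'a' = {T1}  orig:{}
  T[0,1] 'ac' = ∅
  T[1,2] 'cc' = {X5}  orig:{}
  T[2,3] 'cc' = {X5}  orig:{}
  T[3,4] 'ca' = {S}
  T[0,2] 'acc' = {A}
  T[1,3] 'ccc' = ∅
  T[2,4] 'cca' = ∅
  T[0,3] 'accc' = {S}
  T[1,4] 'ccca' = ∅
  T[0,4] 'accca' = {S}

S ∈ T[0,4] ⇒ YES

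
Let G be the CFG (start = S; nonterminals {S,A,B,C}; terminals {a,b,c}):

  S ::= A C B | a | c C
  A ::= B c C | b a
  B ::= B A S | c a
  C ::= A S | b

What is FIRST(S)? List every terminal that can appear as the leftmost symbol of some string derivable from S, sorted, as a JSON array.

Compute FIRST by fixpoint:
[1]
  A via A→b a: +{b}
  B via B→c a: +{c}
  C via C→A S: +{b}
  S via S→A C B: +{b}
  S via S→a: +{a}
  S via S→c C: +{c}
  S: {a,b,c}  A: {b}  B: {c}  C: {b}
[2]
  A via A→B c C: +{c}
  C via C→A S: +{c}
  S: {a,b,c}  A: {b,c}  B: {c}  C: {b,c}
[3] (no change)
  S: {a,b,c}  A: {b,c}  B: {c}  C: {b,c}

FIRST(S) = ["a", "b", "c"]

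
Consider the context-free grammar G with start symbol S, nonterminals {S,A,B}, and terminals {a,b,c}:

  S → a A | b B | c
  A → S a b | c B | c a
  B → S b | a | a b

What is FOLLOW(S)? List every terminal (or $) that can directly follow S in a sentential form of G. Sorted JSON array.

FIRST sets, iterate to fixpoint:
pass 1:
  A via A→c B: +{c}
  B via B→a: +{a}
  S via S→a A: +{a}
  S via S→b B: +{b}
  S via S→c: +{c}
  FIRST(S)={a,b,c}  FIRST(A)={c}  FIRST(B)={a}
pass 2:
  A via A→S a b: +{a,b}
  B via B→S b: +{b,c}
  FIRST(S)={a,b,c}  FIRST(A)={a,b,c}  FIRST(B)={a,b,c}
pass 3: done
  FIRST(S)={a,b,c}  FIRST(A)={a,b,c}  FIRST(B)={a,b,c}

Compute FOLLOW by fixpoint:
FOLLOW(S) := {$}
pass 1:
  A→S a b: FOLLOW(S) ⊇ FIRST(a) = {a}; new: +{a}
  B→S b: FOLLOW(S) ⊇ FIRST(b) = {b}; new: +{b}
  S→a A: FOLLOW(A) ⊇ FOLLOW(S) ⊇ {$,a,b}; new: +{$,a,b}
  S→b B: FOLLOW(B) ⊇ FOLLOW(S) ⊇ {$,a,b}; new: +{$,a,b}
  FOLLOW(S)={$,a,b}  FOLLOW(A)={$,a,b}  FOLLOW(B)={$,a,b}
pass 2: (stable)
  FOLLOW(S)={$,a,b}  FOLLOW(A)={$,a,b}  FOLLOW(B)={$,a,b}

FOLLOW(S) = ["$", "a", "b"]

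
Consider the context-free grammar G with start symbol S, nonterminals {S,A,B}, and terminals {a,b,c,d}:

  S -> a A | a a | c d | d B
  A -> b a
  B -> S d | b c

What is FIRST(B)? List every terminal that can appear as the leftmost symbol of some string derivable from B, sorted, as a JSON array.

FIRST iteration:
[1]
  A via A→b a: +{b}
  B via B→b c: +{b}
  S via S→a A: +{a}
  S via S→c d: +{c}
  S via S→d B: +{d}
  S: {a,c,d}  A: {b}  B: {b}
[2]
  B via B→S d: +{a,c,d}
  S: {a,c,d}  A: {b}  B: {a,b,c,d}
[3] (no change)
  S: {a,c,d}  A: {b}  B: {a,b,c,d}

FIRST(B) = ["a", "b", "c", "d"]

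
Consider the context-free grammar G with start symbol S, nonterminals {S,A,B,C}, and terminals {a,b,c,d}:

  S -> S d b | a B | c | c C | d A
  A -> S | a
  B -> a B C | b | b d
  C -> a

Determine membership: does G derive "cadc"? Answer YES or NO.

CNF form of G:
  S -> S X6 | T0 A | T2 B | T3 C | c
  A -> S X4 | T0 A | T2 B | T3 C | a | c
  B -> T1 T0 | T2 X5 | b
  C -> a
  T0 -> d
  T1 -> b
  T2 -> a
  T3 -> c
  X4 -> T0 T1
  X5 -> B C
  X6 -> T0 T1

CYK table (by increasing span):
  T[0,0] 'c' = {A,S,T3}  orig:{A,S}
  T[1,1] 'a' = {A,C,T2}  orig:{A,C}
  T[2,2] 'd' = {T0}  orig:{}
  T[3,3] 'c' = {A,S,T3}  orig:{A,S}
  T[0,1] 'ca' = {A,S}
  T[1,2] 'ad' = ∅
  T[2,3] 'dc' = {A,S}
  T[0,2] 'cad' = ∅
  T[1,3] 'adc' = ∅
  T[0,3] 'cadc' = ∅

S ∉ T[0,3] ⇒ NO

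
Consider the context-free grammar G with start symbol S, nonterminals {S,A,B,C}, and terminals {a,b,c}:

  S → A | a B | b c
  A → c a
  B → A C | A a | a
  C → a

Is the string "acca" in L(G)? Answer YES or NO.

CNF form of G:
  S -> T0 T1 | T1 B | T2 T0
  A -> T0 T1
  B -> A C | A T1 | a
  C -> a
  T0 -> c
  T1 -> a
  T2 -> b

CYK fill:
  T[0,0] 'a' = {B,C,T1}  orig:{B,C}
  T[1,1] 'c' = {T0}  orig:{}
  T[2,2] 'c' = {T0}  orig:{}
  T[3,3] 'a' = {B,C,T1}  orig:{B,C}
  T[0,1] 'ac' = ∅
  T[1,2] 'cc' = ∅
  T[2,3] 'ca' = {A,S}
  T[0,2] 'acc' = ∅
  T[1,3] 'cca' = ∅
  T[0,3] 'acca' = ∅

S ∉ T[0,3] ⇒ NO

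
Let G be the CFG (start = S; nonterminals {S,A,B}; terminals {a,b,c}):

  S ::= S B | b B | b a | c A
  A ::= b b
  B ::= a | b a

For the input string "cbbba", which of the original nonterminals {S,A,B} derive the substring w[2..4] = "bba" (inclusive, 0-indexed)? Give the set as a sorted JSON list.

CNF form of G:
  S -> S B | T0 B | T0 T1 | T2 A
  A -> T0 T0
  B -> T0 T1 | a
  T0 -> b
  T1 -> a
  T2 -> c

Fill CYK table bottom-up — only the sub-triangle for w[2..4]:
  [2..2]={T0}  "b"  orig:{}
  [3..3]={T0}  "b"  orig:{}
  [4..4]={B,T1}  "a"  orig:{B}
  [2..3]={A}  "bb"
  [3..4]={B,S}  "ba"
  [2..4]={S}  "bba"

Original NTs in T[2,4] deriving "bba": ["S"]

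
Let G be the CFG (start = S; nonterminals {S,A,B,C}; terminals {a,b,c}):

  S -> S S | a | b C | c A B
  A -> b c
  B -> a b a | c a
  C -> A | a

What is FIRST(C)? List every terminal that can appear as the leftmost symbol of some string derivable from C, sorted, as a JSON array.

FIRST iteration:
[1]
  A via A→b c: +{b}
  B via B→a b a: +{a}
  B via B→c a: +{c}
  C via C→A: +{b}
  C via C→a: +{a}
  S via S→a: +{a}
  S via S→b C: +{b}
  S via S→c A B: +{c}
  FIRST(S)={a,b,c}  FIRST(A)={b}  FIRST(B)={a,c}  FIRST(C)={a,b}
[2] (no change)
  FIRST(S)={a,b,c}  FIRST(A)={b}  FIRST(B)={a,c}  FIRST(C)={a,b}

FIRST(C) = ["a", "b"]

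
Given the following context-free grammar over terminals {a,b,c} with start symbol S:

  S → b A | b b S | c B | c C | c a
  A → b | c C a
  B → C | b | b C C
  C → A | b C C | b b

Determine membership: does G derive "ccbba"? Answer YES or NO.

Convert to CNF:
  S -> T0 B | T0 C | T0 T1 | T2 A | T2 X8
  A -> T0 X3 | b
  B -> T0 X5 | T2 T2 | T2 X4 | b
  C -> T0 X7 | T2 T2 | T2 X6 | b
  T0 -> c
  T1 -> a
  T2 -> b
  X3 -> C T1
  X4 -> C C
  X5 -> C T1
  X6 -> C C
  X7 -> C T1
  X8 -> T2 S

CYK fill:
  cell(0,0) c: {T0}  orig:{}
  cell(1,1) c: {T0}  orig:{}
  cell(2,2) b: {A,B,C,T2}  orig:{A,B,C}
  cell(3,3) b: {A,B,C,T2}  orig:{A,B,C}
  cell(4,4) a: {T1}  orig:{}
  cell(0,1) cc: ∅
  cell(1,2) cb: {S}
  cell(2,3) bb: {B,C,S,X4,X6}  orig:{B,C,S}
  cell(3,4) ba: {X3,X5,X7}  orig:{}
  cell(0,2) ccb: ∅
  cell(1,3) cbb: {S}
  cell(2,4) bba: {X3,X5,X7}  orig:{}
  cell(0,3) ccbb: ∅
  cell(1,4) cbba: {A,B,C}
  cell(0,4) ccbba: {S}

S ∈ T[0,4] ⇒ YES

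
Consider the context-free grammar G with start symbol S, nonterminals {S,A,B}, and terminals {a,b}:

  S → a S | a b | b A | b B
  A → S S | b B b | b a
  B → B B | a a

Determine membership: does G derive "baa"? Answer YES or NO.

CNF form of G:
  S -> T0 A | T0 B | T1 S | T1 T0
  A -> S S | T0 T1 | T0 X2
  B -> B B | T1 T1
  T0 -> b
  T1 -> a
  X2 -> B T0

CYK table (by increasing span):
  cell(0,0) b: {T0}  orig:{}
  cell(1,1) a: {T1}  orig:{}
  cell(2,2) a: {T1}  orig:{}
  cell(0,1) ba: {A}
  cell(1,2) aa: {B}
  cell(0,2) baa: {S}

S ∈ T[0,2] ⇒ YES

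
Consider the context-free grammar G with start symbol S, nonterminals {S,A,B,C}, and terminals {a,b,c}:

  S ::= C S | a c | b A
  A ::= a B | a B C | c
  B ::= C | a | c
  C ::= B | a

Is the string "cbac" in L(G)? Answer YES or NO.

Convert to CNF:
  S -> C S | T0 T1 | T2 A
  A -> T0 B | T0 X3 | c
  B -> a | c
  C -> a | c
  T0 -> a
  T1 -> c
  T2 -> b
  X3 -> B C

CYK table (by increasing span):
  T[0,0] 'c' = {A,B,C,T1}  orig:{A,B,C}
  T[1,1] 'b' = {T2}  orig:{}
  T[2,2] 'a' = {B,C,T0}  orig:{B,C}
  T[3,3] 'c' = {A,B,C,T1}  orig:{A,B,C}
  T[0,1] 'cb' = ∅
  T[1,2] 'ba' = ∅
  T[2,3] 'ac' = {A,S,X3}  orig:{A,S}
  T[0,2] 'cba' = ∅
  T[1,3] 'bac' = {S}
  T[0,3] 'cbac' = {S}

S ∈ T[0,3] ⇒ YES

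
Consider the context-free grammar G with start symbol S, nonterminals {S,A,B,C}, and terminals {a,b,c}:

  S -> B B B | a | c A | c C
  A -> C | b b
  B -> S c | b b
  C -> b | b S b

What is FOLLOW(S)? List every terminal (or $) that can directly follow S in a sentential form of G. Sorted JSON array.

FIRST sets, iterate to fixpoint:
[1]
  A via A→b b: +{b}
  B via B→b b: +{b}
  C via C→b: +{b}
  S via S→B B B: +{b}
  S via S→a: +{a}
  S via S→c A: +{c}
  FIRST[S]={a,b,c}  FIRST[A]={b}  FIRST[B]={b}  FIRST[C]={b}
[2]
  B via B→S c: +{a,c}
  FIRST[S]={a,b,c}  FIRST[A]={b}  FIRST[B]={a,b,c}  FIRST[C]={b}
[3] done
  FIRST[S]={a,b,c}  FIRST[A]={b}  FIRST[B]={a,b,c}  FIRST[C]={b}

FOLLOW iteration:
seed FOLLOW(S) with $
round 1:
  B→S c: FOLLOW(S) ⊇ FIRST(c) = {c}; new: +{c}
  C→b S b: FOLLOW(S) ⊇ FIRST(b) = {b}; new: +{b}
  S→B B B: FOLLOW(B) ⊇ FIRST(B) = {a,b,c}; new: +{a,b,c}
  S→B B B: FOLLOW(B) ⊇ FOLLOW(S) ⊇ {$,b,c}; new: +{$}
  S→c A: FOLLOW(A) ⊇ FOLLOW(S) ⊇ {$,b,c}; new: +{$,b,c}
  S→c C: FOLLOW(C) ⊇ FOLLOW(S) ⊇ {$,b,c}; new: +{$,b,c}
  FOLLOW(S)={$,b,c}  FOLLOW(A)={$,b,c}  FOLLOW(B)={$,a,b,c}  FOLLOW(C)={$,b,c}
round 2: done
  FOLLOW(S)={$,b,c}  FOLLOW(A)={$,b,c}  FOLLOW(B)={$,a,b,c}  FOLLOW(C)={$,b,c}

FOLLOW(S) = ["$", "b", "c"]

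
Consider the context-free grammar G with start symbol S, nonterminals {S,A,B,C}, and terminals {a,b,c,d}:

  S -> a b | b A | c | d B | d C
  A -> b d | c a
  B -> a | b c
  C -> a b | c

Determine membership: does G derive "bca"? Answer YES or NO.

Convert to CNF:
  S -> T0 A | T1 B | T1 C | T3 T0 | c
  A -> T0 T1 | T2 T3
  B -> T0 T2 | a
  C -> T3 T0 | c
  T0 -> b
  T1 -> d
  T2 -> c
  T3 -> a

Fill CYK table bottom-up:
  cell(0,0) b: {T0}  orig:{}
  cell(1,1) c: {C,S,T2}  orig:{C,S}
  cell(2,2) a: {B,T3}  orig:{B}
  cell(0,1) bc: {B}
  cell(1,2) ca: {A}
  cell(0,2) bca: {S}

S ∈ T[0,2] ⇒ YES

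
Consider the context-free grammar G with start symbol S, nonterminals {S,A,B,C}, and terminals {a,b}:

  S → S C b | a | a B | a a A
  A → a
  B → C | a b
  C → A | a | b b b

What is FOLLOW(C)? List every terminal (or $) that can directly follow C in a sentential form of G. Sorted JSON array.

FIRST sets, iterate to fixpoint:
[1]
  A via A→a: +{a}
  B via B→a b: +{a}
  C via C→A: +{a}
  C via C→b b b: +{b}
  S via S→a: +{a}
  S: {a}  A: {a}  B: {a}  C: {a,b}
[2]
  B via B→C: +{b}
  S: {a}  A: {a}  B: {a,b}  C: {a,b}
[3] (stable)
  S: {a}  A: {a}  B: {a,b}  C: {a,b}

Compute FOLLOW by fixpoint:
initialize: $ ∈ FOLLOW(S)
pass 1:
  S→S C b: FOLLOW(S) ⊇ FIRST(C) = {a,b}; new: +{a,b}
  S→S C b: FOLLOW(C) ⊇ FIRST(b) = {b}; new: +{b}
  S→a B: FOLLOW(B) ⊇ FOLLOW(S) ⊇ {$,a,b}; new: +{$,a,b}
  S→a a A: FOLLOW(A) ⊇ FOLLOW(S) ⊇ {$,a,b}; new: +{$,a,b}
  S: {$,a,b}  A: {$,a,b}  B: {$,a,b}  C: {b}
pass 2:
  B→C: FOLLOW(C) ⊇ FOLLOW(B) ⊇ {$,a,b}; new: +{$,a}
  S: {$,a,b}  A: {$,a,b}  B: {$,a,b}  C: {$,a,b}
pass 3: done
  S: {$,a,b}  A: {$,a,b}  B: {$,a,b}  C: {$,a,b}

FOLLOW(C) = ["$", "a", "b"]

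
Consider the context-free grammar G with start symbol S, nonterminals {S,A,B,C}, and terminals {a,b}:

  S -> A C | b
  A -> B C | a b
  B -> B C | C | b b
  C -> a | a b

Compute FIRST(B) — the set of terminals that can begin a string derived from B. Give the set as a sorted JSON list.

FIRST iteration:
pass 1:
  A via A→a b: +{a}
  B via B→b b: +{b}
  C via C→a: +{a}
  S via S→A C: +{a}
  S via S→b: +{b}
  S: {a,b}  A: {a}  B: {b}  C: {a}
pass 2:
  A via A→B C: +{b}
  B via B→C: +{a}
  S: {a,b}  A: {a,b}  B: {a,b}  C: {a}
pass 3: (stable)
  S: {a,b}  A: {a,b}  B: {a,b}  C: {a}

FIRST(B) = ["a", "b"]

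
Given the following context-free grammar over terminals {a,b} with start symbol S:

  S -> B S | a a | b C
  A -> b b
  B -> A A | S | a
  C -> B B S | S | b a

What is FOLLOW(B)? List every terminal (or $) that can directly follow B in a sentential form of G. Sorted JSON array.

Compute FIRST by fixpoint:
pass 1:
  A via A→b b: +{b}
  B via B→A A: +{b}
  B via B→a: +{a}
  C via C→B B S: +{a,b}
  S via S→B S: +{a,b}
  FIRST(S)={a,b}  FIRST(A)={b}  FIRST(B)={a,b}  FIRST(C)={a,b}
pass 2: — fixpoint
  FIRST(S)={a,b}  FIRST(A)={b}  FIRST(B)={a,b}  FIRST(C)={a,b}

FOLLOW iteration:
seed FOLLOW(S) with $
round 1:
  B→A A: FOLLOW(A) ⊇ FIRST(A) = {b}; new: +{b}
  C→B B S: FOLLOW(B) ⊇ FIRST(B) = {a,b}; new: +{a,b}
  S→b C: FOLLOW(C) ⊇ FOLLOW(S) ⊇ {$}; new: +{$}
  FOLLOW(S)={$}  FOLLOW(A)={b}  FOLLOW(B)={a,b}  FOLLOW(C)={$}
round 2:
  B→A A: FOLLOW(A) ⊇ FOLLOW(B) ⊇ {a,b}; new: +{a}
  B→S: FOLLOW(S) ⊇ FOLLOW(B) ⊇ {a,b}; new: +{a,b}
  S→b C: FOLLOW(C) ⊇ FOLLOW(S) ⊇ {$,a,b}; new: +{a,b}
  FOLLOW(S)={$,a,b}  FOLLOW(A)={a,b}  FOLLOW(B)={a,b}  FOLLOW(C)={$,a,b}
round 3: (stable)
  FOLLOW(S)={$,a,b}  FOLLOW(A)={a,b}  FOLLOW(B)={a,b}  FOLLOW(C)={$,a,b}

FOLLOW(B) = ["a", "b"]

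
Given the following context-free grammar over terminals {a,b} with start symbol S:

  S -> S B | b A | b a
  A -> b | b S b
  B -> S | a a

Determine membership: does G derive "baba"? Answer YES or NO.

Convert to CNF:
  S -> S B | T0 A | T0 T1
  A -> T0 X2 | b
  B -> S B | T0 A | T0 T1 | T1 T1
  T0 -> b
  T1 -> a
  X2 -> S T0

Fill CYK table bottom-up:
  T[0,0] 'b' = {A,T0}  orig:{A}
  T[1,1] 'a' = {T1}  orig:{}
  T[2,2] 'b' = {A,T0}  orig:{A}
  T[3,3] 'a' = {T1}  orig:{}
  T[0,1] 'ba' = {B,S}
  T[1,2] 'ab' = ∅
  T[2,3] 'ba' = {B,S}
  T[0,2] 'bab' = {X2}  orig:{}
  T[1,3] 'aba' = ∅
  T[0,3] 'baba' = {B,S}

S ∈ T[0,3] ⇒ YES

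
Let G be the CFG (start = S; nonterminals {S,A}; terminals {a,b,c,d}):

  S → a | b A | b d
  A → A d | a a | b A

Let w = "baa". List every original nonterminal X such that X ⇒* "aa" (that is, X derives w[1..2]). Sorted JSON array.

Convert to CNF:
  S -> T2 A | T2 T0 | a
  A -> A T0 | T1 T1 | T2 A
  T0 -> d
  T1 -> a
  T2 -> b

CYK table (by increasing span) — only the sub-triangle for w[1..2]:
  [1..1]={S,T1}  "a"  orig:{S}
  [2..2]={S,T1}  "a"  orig:{S}
  [1..2]={A}  "aa"

Original NTs in T[1,2] deriving "aa": ["A"]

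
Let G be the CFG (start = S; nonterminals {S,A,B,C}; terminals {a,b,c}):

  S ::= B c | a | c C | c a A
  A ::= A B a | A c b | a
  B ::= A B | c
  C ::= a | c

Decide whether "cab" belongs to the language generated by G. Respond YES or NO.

Convert to CNF:
  S -> B T1 | T1 C | T1 X5 | a
  A -> A X3 | A X4 | a
  B -> A B | c
  C -> a | c
  T0 -> a
  T1 -> c
  T2 -> b
  X3 -> B T0
  X4 -> T1 T2
  X5 -> T0 A

Fill CYK table bottom-up:
  T[0,0] 'c' = {B,C,T1}  orig:{B,C}
  T[1,1] 'a' = {A,C,S,T0}  orig:{A,C,S}
  T[2,2] 'b' = {T2}  orig:{}
  T[0,1] 'ca' = {S,X3}  orig:{S}
  T[1,2] 'ab' = ∅
  T[0,2] 'cab' = ∅

S ∉ T[0,2] ⇒ NO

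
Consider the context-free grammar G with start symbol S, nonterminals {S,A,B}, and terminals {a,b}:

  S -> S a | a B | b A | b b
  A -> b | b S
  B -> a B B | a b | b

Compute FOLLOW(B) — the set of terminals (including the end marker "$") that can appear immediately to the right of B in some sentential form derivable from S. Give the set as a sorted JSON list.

FIRST sets, iterate to fixpoint:
pass 1:
  A via A→b: +{b}
  B via B→a B B: +{a}
  B via B→b: +{b}
  S via S→a B: +{a}
  S via S→b A: +{b}
  FIRST(S)={a,b}  FIRST(A)={b}  FIRST(B)={a,b}
pass 2: done
  FIRST(S)={a,b}  FIRST(A)={b}  FIRST(B)={a,b}

FOLLOW sets:
seed FOLLOW(S) with $
round 1:
  B→a B B: FOLLOW(B) ⊇ FIRST(B) = {a,b}; new: +{a,b}
  S→S a: FOLLOW(S) ⊇ FIRST(a) = {a}; new: +{a}
  S→a B: FOLLOW(B) ⊇ FOLLOW(S) ⊇ {$,a}; new: +{$}
  S→b A: FOLLOW(A) ⊇ FOLLOW(S) ⊇ {$,a}; new: +{$,a}
  FOLLOW(S)={$,a}  FOLLOW(A)={$,a}  FOLLOW(B)={$,a,b}
round 2: (no change)
  FOLLOW(S)={$,a}  FOLLOW(A)={$,a}  FOLLOW(B)={$,a,b}

FOLLOW(B) = ["$", "a", "b"]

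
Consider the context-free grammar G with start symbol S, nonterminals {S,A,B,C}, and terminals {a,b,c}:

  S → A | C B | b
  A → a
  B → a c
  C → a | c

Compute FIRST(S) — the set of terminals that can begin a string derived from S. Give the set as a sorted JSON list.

FIRST sets, iterate to fixpoint:
[1]
  A via A→a: +{a}
  B via B→a c: +{a}
  C via C→a: +{a}
  C via C→c: +{c}
  S via S→A: +{a}
  S via S→C B: +{c}
  S via S→b: +{b}
  FIRST(S)={a,b,c}  FIRST(A)={a}  FIRST(B)={a}  FIRST(C)={a,c}
[2] (no change)
  FIRST(S)={a,b,c}  FIRST(A)={a}  FIRST(B)={a}  FIRST(C)={a,c}

FIRST(S) = ["a", "b", "c"]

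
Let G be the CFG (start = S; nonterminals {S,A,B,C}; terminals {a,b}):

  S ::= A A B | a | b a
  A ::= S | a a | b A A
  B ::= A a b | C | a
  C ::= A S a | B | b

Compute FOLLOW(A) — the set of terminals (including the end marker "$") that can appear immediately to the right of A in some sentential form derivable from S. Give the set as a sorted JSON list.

Compute FIRST by fixpoint:
pass 1:
  A via A→a a: +{a}
  A via A→b A A: +{b}
  B via B→A a b: +{a,b}
  C via C→A S a: +{a,b}
  S via S→A A B: +{a,b}
  S: {a,b}  A: {a,b}  B: {a,b}  C: {a,b}
pass 2: done
  S: {a,b}  A: {a,b}  B: {a,b}  C: {a,b}

Compute FOLLOW by fixpoint:
seed FOLLOW(S) with $
[1]
  A→b A A: FOLLOW(A) ⊇ FIRST(A) = {a,b}; new: +{a,b}
  C→A S a: FOLLOW(S) ⊇ FIRST(a) = {a}; new: +{a}
  S→A A B: FOLLOW(B) ⊇ FOLLOW(S) ⊇ {$,a}; new: +{$,a}
  FOLLOW(S)={$,a}  FOLLOW(A)={a,b}  FOLLOW(B)={$,a}  FOLLOW(C)={}
[2]
  A→S: FOLLOW(S) ⊇ FOLLOW(A) ⊇ {a,b}; new: +{b}
  B→C: FOLLOW(C) ⊇ FOLLOW(B) ⊇ {$,a}; new: +{$,a}
  S→A A B: FOLLOW(B) ⊇ FOLLOW(S) ⊇ {$,a,b}; new: +{b}
  FOLLOW(S)={$,a,b}  FOLLOW(A)={a,b}  FOLLOW(B)={$,a,b}  FOLLOW(C)={$,a}
[3]
  B→C: FOLLOW(C) ⊇ FOLLOW(B) ⊇ {$,a,b}; new: +{b}
  FOLLOW(S)={$,a,b}  FOLLOW(A)={a,b}  FOLLOW(B)={$,a,b}  FOLLOW(C)={$,a,b}
[4] (no change)
  FOLLOW(S)={$,a,b}  FOLLOW(A)={a,b}  FOLLOW(B)={$,a,b}  FOLLOW(C)={$,a,b}

FOLLOW(A) = ["a", "b"]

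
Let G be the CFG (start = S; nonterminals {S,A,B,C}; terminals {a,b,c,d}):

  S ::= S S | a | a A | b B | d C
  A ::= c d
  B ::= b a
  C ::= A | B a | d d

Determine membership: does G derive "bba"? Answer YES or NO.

Convert to CNF:
  S -> S S | T1 C | T2 B | T3 A | a
  A -> T0 T1
  B -> T2 T3
  C -> B T3 | T0 T1 | T1 T1
  T0 -> c
  T1 -> d
  T2 -> b
  T3 -> a

Fill CYK table bottom-up:
  [0..0]={T2}  "b"  orig:{}
  [1..1]={T2}  "b"  orig:{}
  [2..2]={S,T3}  "a"  orig:{S}
  [0..1]=∅  "bb"
  [1..2]={B}  "ba"
  [0..2]={S}  "bba"

S ∈ T[0,2] ⇒ YES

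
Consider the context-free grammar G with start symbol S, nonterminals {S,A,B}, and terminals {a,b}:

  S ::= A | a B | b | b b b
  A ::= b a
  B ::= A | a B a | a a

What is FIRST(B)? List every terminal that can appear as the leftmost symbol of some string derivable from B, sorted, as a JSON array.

Compute FIRST by fixpoint:
[1]
  A via A→b a: +{b}
  B via B→A: +{b}
  B via B→a B a: +{a}
  S via S→A: +{b}
  S via S→a B: +{a}
  S: {a,b}  A: {b}  B: {a,b}
[2] done
  S: {a,b}  A: {b}  B: {a,b}

FIRST(B) = ["a", "b"]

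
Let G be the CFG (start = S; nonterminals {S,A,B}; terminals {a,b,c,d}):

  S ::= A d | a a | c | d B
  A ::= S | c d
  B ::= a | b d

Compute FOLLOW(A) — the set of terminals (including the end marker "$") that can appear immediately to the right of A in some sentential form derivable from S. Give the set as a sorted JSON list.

FIRST sets, iterate to fixpoint:
round 1:
  A via A→c d: +{c}
  B via B→a: +{a}
  B via B→b d: +{b}
  S via S→A d: +{c}
  S via S→a a: +{a}
  S via S→d B: +{d}
  S: {a,c,d}  A: {c}  B: {a,b}
round 2:
  A via A→S: +{a,d}
  S: {a,c,d}  A: {a,c,d}  B: {a,b}
round 3: — fixpoint
  S: {a,c,d}  A: {a,c,d}  B: {a,b}

FOLLOW iteration:
FOLLOW(S) := {$}
iter 1:
  S→A d: FOLLOW(A) ⊇ FIRST(d) = {d}; new: +{d}
  S→d B: FOLLOW(B) ⊇ FOLLOW(S) ⊇ {$}; new: +{$}
  FOLLOW(S)={$}  FOLLOW(A)={d}  FOLLOW(B)={$}
iter 2:
  A→S: FOLLOW(S) ⊇ FOLLOW(A) ⊇ {d}; new: +{d}
  S→d B: FOLLOW(B) ⊇ FOLLOW(S) ⊇ {$,d}; new: +{d}
  FOLLOW(S)={$,d}  FOLLOW(A)={d}  FOLLOW(B)={$,d}
iter 3: (no change)
  FOLLOW(S)={$,d}  FOLLOW(A)={d}  FOLLOW(B)={$,d}

FOLLOW(A) = ["d"]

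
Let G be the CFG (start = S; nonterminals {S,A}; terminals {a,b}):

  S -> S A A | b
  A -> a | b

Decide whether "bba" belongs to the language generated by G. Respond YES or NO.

CNF form of G:
  S -> S X0 | b
  A -> a | b
  X0 -> A A

CYK fill:
  cell(0,0) b: {A,S}
  cell(1,1) b: {A,S}
  cell(2,2) a: {A}
  cell(0,1) bb: {X0}  orig:{}
  cell(1,2) ba: {X0}  orig:{}
  cell(0,2) bba: {S}

S ∈ T[0,2] ⇒ YES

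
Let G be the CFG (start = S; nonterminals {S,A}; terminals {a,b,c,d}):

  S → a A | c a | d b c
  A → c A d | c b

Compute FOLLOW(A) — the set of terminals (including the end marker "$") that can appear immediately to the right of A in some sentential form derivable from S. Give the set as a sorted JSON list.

FIRST sets, iterate to fixpoint:
iter 1:
  A via A→c A d: +{c}
  S via S→a A: +{a}
  S via S→c a: +{c}
  S via S→d b c: +{d}
  FIRST(S)={a,c,d}  FIRST(A)={c}
iter 2: (no change)
  FIRST(S)={a,c,d}  FIRST(A)={c}

FOLLOW sets:
FOLLOW(S) := {$}
[1]
  A→c A d: FOLLOW(A) ⊇ FIRST(d) = {d}; new: +{d}
  S→a A: FOLLOW(A) ⊇ FOLLOW(S) ⊇ {$}; new: +{$}
  FOLLOW[S]={$}  FOLLOW[A]={$,d}
[2] (stable)
  FOLLOW[S]={$}  FOLLOW[A]={$,d}

FOLLOW(A) = ["$", "d"]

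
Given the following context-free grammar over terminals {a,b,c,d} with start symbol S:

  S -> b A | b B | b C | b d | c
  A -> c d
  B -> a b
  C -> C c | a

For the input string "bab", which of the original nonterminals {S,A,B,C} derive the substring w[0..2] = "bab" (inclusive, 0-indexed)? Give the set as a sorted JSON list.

Convert to CNF:
  S -> T3 A | T3 B | T3 C | T3 T1 | c
  A -> T0 T1
  B -> T2 T3
  C -> C T0 | a
  T0 -> c
  T1 -> d
  T2 -> a
  T3 -> b

CYK fill, restricted to cells inside w[0..2]:
  [0..0]={T3}  "b"  orig:{}
  [1..1]={C,T2}  "a"  orig:{C}
  [2..2]={T3}  "b"  orig:{}
  [0..1]={S}  "ba"
  [1..2]={B}  "ab"
  [0..2]={S}  "bab"

Original NTs in T[0,2] deriving "bab": ["S"]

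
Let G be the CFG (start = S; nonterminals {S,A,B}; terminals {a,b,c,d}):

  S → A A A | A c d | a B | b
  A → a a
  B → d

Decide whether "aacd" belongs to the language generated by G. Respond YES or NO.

CNF form of G:
  S -> A X3 | A X4 | T0 B | b
  A -> T0 T0
  B -> d
  T0 -> a
  T1 -> c
  T2 -> d
  X3 -> A A
  X4 -> T1 T2

CYK table (by increasing span):
  cell(0,0) a: {T0}  orig:{}
  cell(1,1) a: {T0}  orig:{}
  cell(2,2) c: {T1}  orig:{}
  cell(3,3) d: {B,T2}  orig:{B}
  cell(0,1) aa: {A}
  cell(1,2) ac: ∅
  cell(2,3) cd: {X4}  orig:{}
  cell(0,2) aac: ∅
  cell(1,3) acd: ∅
  cell(0,3) aacd: {S}

S ∈ T[0,3] ⇒ YES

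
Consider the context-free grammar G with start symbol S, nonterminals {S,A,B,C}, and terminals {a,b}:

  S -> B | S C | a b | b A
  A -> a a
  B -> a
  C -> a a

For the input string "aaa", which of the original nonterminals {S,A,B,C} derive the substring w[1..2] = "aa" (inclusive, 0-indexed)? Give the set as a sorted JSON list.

Convert to CNF:
  S -> S C | T0 T1 | T1 A | a
  A -> T0 T0
  B -> a
  C -> T0 T0
  T0 -> a
  T1 -> b

CYK table (by increasing span), restricted to cells inside w[1..2]:
  T[1,1] 'a' = {B,S,T0}  orig:{B,S}
  T[2,2] 'a' = {B,S,T0}  orig:{B,S}
  T[1,2] 'aa' = {A,C}

Original NTs in T[1,2] deriving "aa": ["A", "C"]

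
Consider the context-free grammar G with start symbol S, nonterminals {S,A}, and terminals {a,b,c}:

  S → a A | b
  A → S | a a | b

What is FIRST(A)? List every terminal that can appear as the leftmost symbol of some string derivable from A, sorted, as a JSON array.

Compute FIRST by fixpoint:
iter 1:
  A via A→a a: +{a}
  A via A→b: +{b}
  S via S→a A: +{a}
  S via S→b: +{b}
  FIRST(S)={a,b}  FIRST(A)={a,b}
iter 2: — fixpoint
  FIRST(S)={a,b}  FIRST(A)={a,b}

FIRST(A) = ["a", "b"]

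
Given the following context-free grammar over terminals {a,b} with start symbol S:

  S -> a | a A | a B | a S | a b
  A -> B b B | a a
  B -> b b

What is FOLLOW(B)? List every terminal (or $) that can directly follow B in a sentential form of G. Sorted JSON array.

FIRST iteration:
iter 1:
  A via A→a a: +{a}
  B via B→b b: +{b}
  S via S→a: +{a}
  FIRST[S]={a}  FIRST[A]={a}  FIRST[B]={b}
iter 2:
  A via A→B b B: +{b}
  FIRST[S]={a}  FIRST[A]={a,b}  FIRST[B]={b}
iter 3: (no change)
  FIRST[S]={a}  FIRST[A]={a,b}  FIRST[B]={b}

Compute FOLLOW by fixpoint:
initialize: $ ∈ FOLLOW(S)
round 1:
  A→B b B: FOLLOW(B) ⊇ FIRST(b) = {b}; new: +{b}
  S→a A: FOLLOW(A) ⊇ FOLLOW(S) ⊇ {$}; new: +{$}
  S→a B: FOLLOW(B) ⊇ FOLLOW(S) ⊇ {$}; new: +{$}
  FOLLOW(S)={$}  FOLLOW(A)={$}  FOLLOW(B)={$,b}
round 2: done
  FOLLOW(S)={$}  FOLLOW(A)={$}  FOLLOW(B)={$,b}

FOLLOW(B) = ["$", "b"]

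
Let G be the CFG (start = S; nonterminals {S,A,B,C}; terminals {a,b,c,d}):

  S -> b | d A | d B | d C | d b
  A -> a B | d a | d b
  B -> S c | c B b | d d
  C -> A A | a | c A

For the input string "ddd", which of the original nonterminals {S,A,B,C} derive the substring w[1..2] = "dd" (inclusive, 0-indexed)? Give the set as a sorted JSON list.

CNF form of G:
  S -> T1 A | T1 B | T1 C | T1 T2 | b
  A -> T0 B | T1 T0 | T1 T2
  B -> S T3 | T1 T1 | T3 X4
  C -> A A | T3 A | a
  T0 -> a
  T1 -> d
  T2 -> b
  T3 -> c
  X4 -> B T2

Fill CYK table bottom-up, restricted to cells inside w[1..2]:
  T[1,1] 'd' = {T1}  orig:{}
  T[2,2] 'd' = {T1}  orig:{}
  T[1,2] 'dd' = {B}

Original NTs in T[1,2] deriving "dd": ["B"]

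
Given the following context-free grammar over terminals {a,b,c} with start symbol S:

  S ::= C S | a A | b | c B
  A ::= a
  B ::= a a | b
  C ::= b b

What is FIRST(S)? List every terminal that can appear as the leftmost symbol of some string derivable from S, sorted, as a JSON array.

FIRST sets, iterate to fixpoint:
round 1:
  A via A→a: +{a}
  B via B→a a: +{a}
  B via B→b: +{b}
  C via C→b b: +{b}
  S via S→C S: +{b}
  S via S→a A: +{a}
  S via S→c B: +{c}
  S: {a,b,c}  A: {a}  B: {a,b}  C: {b}
round 2: done
  S: {a,b,c}  A: {a}  B: {a,b}  C: {b}

FIRST(S) = ["a", "b", "c"]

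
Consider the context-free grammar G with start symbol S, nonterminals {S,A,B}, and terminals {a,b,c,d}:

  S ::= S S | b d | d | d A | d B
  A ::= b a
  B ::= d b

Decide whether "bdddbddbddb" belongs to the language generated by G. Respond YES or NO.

Convert to CNF:
  S -> S S | T0 T2 | T2 A | T2 B | d
  A -> T0 T1
  B -> T2 T0
  T0 -> b
  T1 -> a
  T2 -> d

CYK fill:
  [0..0]={T0}  "b"  orig:{}
  [1..1]={S,T2}  "d"  orig:{S}
  [2..2]={S,T2}  "d"  orig:{S}
  [3..3]={S,T2}  "d"  orig:{S}
  [4..4]={T0}  "b"  orig:{}
  [5..5]={S,T2}  "d"  orig:{S}
  [6..6]={S,T2}  "d"  orig:{S}
  [7..7]={T0}  "b"  orig:{}
  [8..8]={S,T2}  "d"  orig:{S}
  [9..9]={S,T2}  "d"  orig:{S}
  [10..10]={T0}  "b"  orig:{}
  [0..1]={S}  "bd"
  [1..2]={S}  "dd"
  [2..3]={S}  "dd"
  [3..4]={B}  "db"
  [4..5]={S}  "bd"
  [5..6]={S}  "dd"
  [6..7]={B}  "db"
  [7..8]={S}  "bd"
  [8..9]={S}  "dd"
  [9..10]={B}  "db"
  [0..2]={S}  "bdd"
  [1..3]={S}  "ddd"
  [2..4]={S}  "ddb"
  [3..5]={S}  "dbd"
  [4..6]={S}  "bdd"
  [5..7]={S}  "ddb"
  [6..8]={S}  "dbd"
  [7..9]={S}  "bdd"
  [8..10]={S}  "ddb"
  [0..3]={S}  "bddd"
  [1..4]={S}  "dddb"
  [2..5]={S}  "ddbd"
  [3..6]={S}  "dbdd"
  [4..7]=∅  "bddb"
  [5..8]={S}  "ddbd"
  [6..9]={S}  "dbdd"
  [7..10]=∅  "bddb"
  [0..4]={S}  "bdddb"
  [1..5]={S}  "dddbd"
  [2..6]={S}  "ddbdd"
  [3..7]=∅  "dbddb"
  [4..8]={S}  "bddbd"
  [5..9]={S}  "ddbdd"
  [6..10]=∅  "dbddb"
  [0..5]={S}  "bdddbd"
  [1..6]={S}  "dddbdd"
  [2..7]={S}  "ddbddb"
  [3..8]={S}  "dbddbd"
  [4..9]={S}  "bddbdd"
  [5..10]={S}  "ddbddb"
  [0..6]={S}  "bdddbdd"
  [1..7]={S}  "dddbddb"
  [2..8]={S}  "ddbddbd"
  [3..9]={S}  "dbddbdd"
  [4..10]=∅  "bddbddb"
  [0..7]={S}  "bdddbddb"
  [1..8]={S}  "dddbddbd"
  [2..9]={S}  "ddbddbdd"
  [3..10]=∅  "dbddbddb"
  [0..8]={S}  "bdddbddbd"
  [1..9]={S}  "dddbddbdd"
  [2..10]={S}  "ddbddbddb"
  [0..9]={S}  "bdddbddbdd"
  [1..10]={S}  "dddbddbddb"
  [0..10]={S}  "bdddbddbddb"

S ∈ T[0,10] ⇒ YES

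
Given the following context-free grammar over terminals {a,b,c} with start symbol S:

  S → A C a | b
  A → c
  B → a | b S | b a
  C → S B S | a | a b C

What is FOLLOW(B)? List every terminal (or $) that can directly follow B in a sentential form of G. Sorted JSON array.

FIRST iteration:
iter 1:
  A via A→c: +{c}
  B via B→a: +{a}
  B via B→b S: +{b}
  C via C→a: +{a}
  S via S→A C a: +{c}
  S via S→b: +{b}
  S: {b,c}  A: {c}  B: {a,b}  C: {a}
iter 2:
  C via C→S B S: +{b,c}
  S: {b,c}  A: {c}  B: {a,b}  C: {a,b,c}
iter 3: — fixpoint
  S: {b,c}  A: {c}  B: {a,b}  C: {a,b,c}

FOLLOW sets:
seed FOLLOW(S) with $
round 1:
  C→S B S: FOLLOW(S) ⊇ FIRST(B) = {a,b}; new: +{a,b}
  C→S B S: FOLLOW(B) ⊇ FIRST(S) = {b,c}; new: +{b,c}
  S→A C a: FOLLOW(A) ⊇ FIRST(C) = {a,b,c}; new: +{a,b,c}
  S→A C a: FOLLOW(C) ⊇ FIRST(a) = {a}; new: +{a}
  S: {$,a,b}  A: {a,b,c}  B: {b,c}  C: {a}
round 2:
  B→b S: FOLLOW(S) ⊇ FOLLOW(B) ⊇ {b,c}; new: +{c}
  S: {$,a,b,c}  A: {a,b,c}  B: {b,c}  C: {a}
round 3: (no change)
  S: {$,a,b,c}  A: {a,b,c}  B: {b,c}  C: {a}

FOLLOW(B) = ["b", "c"]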